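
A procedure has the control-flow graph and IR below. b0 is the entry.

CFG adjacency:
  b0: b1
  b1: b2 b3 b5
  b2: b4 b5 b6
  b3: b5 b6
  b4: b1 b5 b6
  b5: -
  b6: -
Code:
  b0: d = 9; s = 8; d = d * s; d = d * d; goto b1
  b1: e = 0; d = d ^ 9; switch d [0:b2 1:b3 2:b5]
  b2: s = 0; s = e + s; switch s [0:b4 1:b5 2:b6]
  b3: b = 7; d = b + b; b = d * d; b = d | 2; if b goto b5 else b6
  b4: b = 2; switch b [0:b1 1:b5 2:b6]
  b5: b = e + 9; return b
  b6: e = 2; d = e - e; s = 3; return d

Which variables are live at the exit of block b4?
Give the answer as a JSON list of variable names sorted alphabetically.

Block summaries:
  b0: def={d,s} ue=∅
  b1: def={d,e} ue={d}
  b2: def={s} ue={e}
  b3: def={b,d} ue=∅
  b4: def={b} ue=∅
  b5: def={b} ue={e}
  b6: def={d,e,s} ue=∅

Live sets:
  b0 li=∅ lo={d}
  b1 li={d} lo={d,e}
  b2 li={d,e} lo={d,e}
  b3 li={e} lo={e}
  b4 li={d,e} lo={d,e}
  b5 li={e} lo=∅
  b6 li=∅ lo=∅

live-out(b4) = ["d", "e"]

Answer: ["d", "e"]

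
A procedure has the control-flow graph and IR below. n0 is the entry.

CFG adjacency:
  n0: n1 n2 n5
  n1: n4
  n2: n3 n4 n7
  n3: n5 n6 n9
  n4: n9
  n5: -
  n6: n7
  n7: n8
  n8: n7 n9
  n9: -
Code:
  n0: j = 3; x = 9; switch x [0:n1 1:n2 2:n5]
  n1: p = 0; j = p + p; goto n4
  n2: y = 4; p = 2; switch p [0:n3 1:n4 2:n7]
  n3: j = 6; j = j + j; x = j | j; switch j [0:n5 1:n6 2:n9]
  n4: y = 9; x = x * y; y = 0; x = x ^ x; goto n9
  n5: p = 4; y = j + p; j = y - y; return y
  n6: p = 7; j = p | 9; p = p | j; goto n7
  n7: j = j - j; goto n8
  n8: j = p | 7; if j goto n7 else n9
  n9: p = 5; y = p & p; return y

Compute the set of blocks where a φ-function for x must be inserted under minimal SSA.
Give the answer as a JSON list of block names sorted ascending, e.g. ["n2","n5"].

Answer: ["n5", "n7", "n9"]

Derivation:
idom tree: n1←n0 n2←n0 n3←n2 n4←n0 n5←n0 n6←n3 n7←n2 n8←n7 n9←n0
Dom at joins:
  n4: preds {n1,n2}: {n0,n1} ∩ {n0,n2} = {n0}; idom=n0
  n5: preds {n0,n3}: {n0} ∩ {n0,n2,n3} = {n0}; idom=n0
  n7: preds {n2,n6,n8}: {n0,n2} ∩ {n0,n2,n3,n6} ∩ {n0,n2,n7,n8} = {n0,n2}; idom=n2
  n9: preds {n3,n4,n8}: {n0,n2,n3} ∩ {n0,n4} ∩ {n0,n2,n7,n8} = {n0}; idom=n0

Frontier:
  n4←n1: walk n1 to n0
  n4←n2: walk n2 to n0
  n5←n0: walk · to n0
  n5←n3: walk n3→n2 to n0
  n7←n2: walk · to n2
  n7←n6: walk n6→n3 to n2
  n7←n8: walk n8→n7 to n2
  n9←n3: walk n3→n2 to n0
  n9←n4: walk n4 to n0
  n9←n8: walk n8→n7→n2 to n0
  DF(n0)=∅
  DF(n1)={n4}
  DF(n2)={n4,n5,n9}
  DF(n3)={n5,n7,n9}
  DF(n4)={n9}
  DF(n5)=∅
  DF(n6)={n7}
  DF(n7)={n7,n9}
  DF(n8)={n7,n9}
  DF(n9)=∅

φ for x: defs {n0,n3,n4}
  DF⁺ = {n5,n7,n9}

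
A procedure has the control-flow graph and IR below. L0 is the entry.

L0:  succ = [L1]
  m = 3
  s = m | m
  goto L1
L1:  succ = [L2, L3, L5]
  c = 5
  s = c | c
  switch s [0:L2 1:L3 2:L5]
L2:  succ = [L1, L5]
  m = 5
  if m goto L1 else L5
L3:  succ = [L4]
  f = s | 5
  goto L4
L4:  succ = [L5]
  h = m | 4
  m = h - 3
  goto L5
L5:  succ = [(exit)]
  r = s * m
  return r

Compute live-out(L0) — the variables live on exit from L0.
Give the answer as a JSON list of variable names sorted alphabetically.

Answer: ["m"]

Analysis:
Per-block:
  L0 def {m,s} use ∅
  L1 def {c,s} use ∅
  L2 def {m} use ∅
  L3 def {f} use {s}
  L4 def {h,m} use {m}
  L5 def {r} use {m,s}

Liveness:
  L0: in=∅ out={m}
  L1: in={m} out={m,s}
  L2: in={s} out={m,s}
  L3: in={m,s} out={m,s}
  L4: in={m,s} out={m,s}
  L5: in={m,s} out=∅

live-out(L0) = ["m"]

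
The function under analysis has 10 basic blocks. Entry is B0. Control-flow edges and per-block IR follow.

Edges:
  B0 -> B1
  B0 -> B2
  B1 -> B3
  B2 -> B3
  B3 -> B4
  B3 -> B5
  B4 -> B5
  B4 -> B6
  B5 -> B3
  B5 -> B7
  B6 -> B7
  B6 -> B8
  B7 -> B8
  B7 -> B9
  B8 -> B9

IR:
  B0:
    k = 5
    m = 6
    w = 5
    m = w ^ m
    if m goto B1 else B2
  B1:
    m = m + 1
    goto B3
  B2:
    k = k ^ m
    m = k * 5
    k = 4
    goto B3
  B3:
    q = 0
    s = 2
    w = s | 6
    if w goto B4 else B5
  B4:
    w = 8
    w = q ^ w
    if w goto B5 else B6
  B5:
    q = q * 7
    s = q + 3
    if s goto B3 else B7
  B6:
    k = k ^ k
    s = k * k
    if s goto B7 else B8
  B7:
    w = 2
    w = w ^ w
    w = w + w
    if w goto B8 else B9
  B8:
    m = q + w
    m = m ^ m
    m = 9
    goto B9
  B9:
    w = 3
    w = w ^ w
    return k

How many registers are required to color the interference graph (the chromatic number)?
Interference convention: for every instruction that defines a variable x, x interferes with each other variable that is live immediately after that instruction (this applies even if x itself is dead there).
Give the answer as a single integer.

Answer: 4

Working:
Block summaries:
  B0 def {k,m,w} use ∅
  B1 def {m} use {m}
  B2 def {k,m} use {k,m}
  B3 def {q,s,w} use ∅
  B4 def {w} use {q}
  B5 def {q,s} use {q}
  B6 def {k,s} use {k}
  B7 def {w} use ∅
  B8 def {m} use {q,w}
  B9 def {w} use {k}

Backward fixpoint:
  B0 li=∅ lo={k,m}
  B1 li={k,m} lo={k}
  B2 li={k,m} lo={k}
  B3 li={k} lo={k,q}
  B4 li={k,q} lo={k,q,w}
  B5 li={k,q} lo={k,q}
  B6 li={k,q,w} lo={k,q,w}
  B7 li={k,q} lo={k,q,w}
  B8 li={k,q,w} lo={k}
  B9 li={k} lo=∅

Conflict graph:
  k: {m,q,s,w}
  m: {k,w}
  q: {k,s,w}
  s: {k,q,w}
  w: {k,m,q,s}

Colouring:
  lower bound: {k,q,s,w} mutually conflict ⇒ χ ≥ 4
  4-colouring: c0={k}  c1={w}  c2={m,q}  c3={s}
  χ = 4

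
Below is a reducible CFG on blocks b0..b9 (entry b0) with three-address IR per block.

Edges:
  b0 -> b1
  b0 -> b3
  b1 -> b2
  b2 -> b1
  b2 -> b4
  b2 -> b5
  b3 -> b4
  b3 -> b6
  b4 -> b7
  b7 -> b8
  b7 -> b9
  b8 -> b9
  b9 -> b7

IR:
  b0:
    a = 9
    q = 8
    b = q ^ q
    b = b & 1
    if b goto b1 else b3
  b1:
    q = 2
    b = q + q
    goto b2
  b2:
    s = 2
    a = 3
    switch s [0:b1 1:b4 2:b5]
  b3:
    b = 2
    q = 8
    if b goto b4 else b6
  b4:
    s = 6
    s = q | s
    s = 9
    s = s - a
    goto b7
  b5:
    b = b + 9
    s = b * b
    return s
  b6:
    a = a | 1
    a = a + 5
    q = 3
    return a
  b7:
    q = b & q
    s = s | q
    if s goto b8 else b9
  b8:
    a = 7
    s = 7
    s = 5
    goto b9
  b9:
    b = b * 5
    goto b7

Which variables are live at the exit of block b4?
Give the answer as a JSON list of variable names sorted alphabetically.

Answer: ["b", "q", "s"]

Analysis:
Block summaries:
  b0: {a,b,q} / ∅
  b1: {b,q} / ∅
  b2: {a,s} / ∅
  b3: {b,q} / ∅
  b4: {s} / {a,q}
  b5: {b,s} / {b}
  b6: {a,q} / {a}
  b7: {q,s} / {b,q,s}
  b8: {a,s} / ∅
  b9: {b} / {b}

Live sets:
  b0 li=∅ lo={a}
  b1 li=∅ lo={b,q}
  b2 li={b,q} lo={a,b,q}
  b3 li={a} lo={a,b,q}
  b4 li={a,b,q} lo={b,q,s}
  b5 li={b} lo=∅
  b6 li={a} lo=∅
  b7 li={b,q,s} lo={b,q,s}
  b8 li={b,q} lo={b,q,s}
  b9 li={b,q,s} lo={b,q,s}

live-out(b4) = ["b", "q", "s"]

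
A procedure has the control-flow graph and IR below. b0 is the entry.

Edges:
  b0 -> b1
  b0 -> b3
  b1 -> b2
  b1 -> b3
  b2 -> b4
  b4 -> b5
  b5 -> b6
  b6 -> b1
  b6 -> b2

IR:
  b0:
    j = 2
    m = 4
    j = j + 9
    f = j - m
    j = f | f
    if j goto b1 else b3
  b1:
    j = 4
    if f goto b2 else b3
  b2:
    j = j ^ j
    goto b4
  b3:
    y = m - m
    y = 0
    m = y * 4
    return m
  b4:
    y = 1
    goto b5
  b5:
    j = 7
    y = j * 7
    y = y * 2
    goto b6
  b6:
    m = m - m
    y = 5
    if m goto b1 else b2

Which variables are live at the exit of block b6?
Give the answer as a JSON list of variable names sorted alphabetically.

Answer: ["f", "j", "m"]

Working:
def/use:
  b0 def {f,j,m} use ∅
  b1 def {j} use {f}
  b2 def {j} use {j}
  b3 def {m,y} use {m}
  b4 def {y} use ∅
  b5 def {j,y} use ∅
  b6 def {m,y} use {m}

Backward fixpoint:
  b0: in=∅ out={f,m}
  b1: in={f,m} out={f,j,m}
  b2: in={f,j,m} out={f,m}
  b3: in={m} out=∅
  b4: in={f,m} out={f,m}
  b5: in={f,m} out={f,j,m}
  b6: in={f,j,m} out={f,j,m}

live-out(b6) = ["f", "j", "m"]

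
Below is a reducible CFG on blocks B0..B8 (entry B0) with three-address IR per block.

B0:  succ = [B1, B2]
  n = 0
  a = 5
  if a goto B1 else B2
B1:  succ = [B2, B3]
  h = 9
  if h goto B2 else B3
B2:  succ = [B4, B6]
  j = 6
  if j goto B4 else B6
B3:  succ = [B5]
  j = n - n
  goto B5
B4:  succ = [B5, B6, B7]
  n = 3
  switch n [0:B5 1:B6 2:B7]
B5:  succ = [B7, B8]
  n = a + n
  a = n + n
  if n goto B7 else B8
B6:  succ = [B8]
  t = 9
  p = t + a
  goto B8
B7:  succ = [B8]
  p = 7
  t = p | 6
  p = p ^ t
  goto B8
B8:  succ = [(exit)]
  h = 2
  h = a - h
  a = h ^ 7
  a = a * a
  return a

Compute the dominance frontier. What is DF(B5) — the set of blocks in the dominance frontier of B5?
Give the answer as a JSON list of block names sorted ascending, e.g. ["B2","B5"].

Answer: ["B7", "B8"]

Working:
idom tree: B1←B0 B2←B0 B3←B1 B4←B2 B5←B0 B6←B2 B7←B0 B8←B0
Join-block Dom:
  B2: preds {B0,B1}: {B0} ∩ {B0,B1} = {B0}; idom=B0
  B5: preds {B3,B4}: {B0,B1,B3} ∩ {B0,B2,B4} = {B0}; idom=B0
  B6: preds {B2,B4}: {B0,B2} ∩ {B0,B2,B4} = {B0,B2}; idom=B2
  B7: preds {B4,B5}: {B0,B2,B4} ∩ {B0,B5} = {B0}; idom=B0
  B8: preds {B5,B6,B7}: {B0,B5} ∩ {B0,B2,B6} ∩ {B0,B7} = {B0}; idom=B0

Frontier:
  join B2 pred B0: · stop@B0
  join B2 pred B1: B1 stop@B0
  join B5 pred B3: B3→B1 stop@B0
  join B5 pred B4: B4→B2 stop@B0
  join B6 pred B2: · stop@B2
  join B6 pred B4: B4 stop@B2
  join B7 pred B4: B4→B2 stop@B0
  join B7 pred B5: B5 stop@B0
  join B8 pred B5: B5 stop@B0
  join B8 pred B6: B6→B2 stop@B0
  join B8 pred B7: B7 stop@B0
  B0 → ∅
  B1 → {B2,B5}
  B2 → {B5,B7,B8}
  B3 → {B5}
  B4 → {B5,B6,B7}
  B5 → {B7,B8}
  B6 → {B8}
  B7 → {B8}
  B8 → ∅

DF(B5) = ["B7", "B8"]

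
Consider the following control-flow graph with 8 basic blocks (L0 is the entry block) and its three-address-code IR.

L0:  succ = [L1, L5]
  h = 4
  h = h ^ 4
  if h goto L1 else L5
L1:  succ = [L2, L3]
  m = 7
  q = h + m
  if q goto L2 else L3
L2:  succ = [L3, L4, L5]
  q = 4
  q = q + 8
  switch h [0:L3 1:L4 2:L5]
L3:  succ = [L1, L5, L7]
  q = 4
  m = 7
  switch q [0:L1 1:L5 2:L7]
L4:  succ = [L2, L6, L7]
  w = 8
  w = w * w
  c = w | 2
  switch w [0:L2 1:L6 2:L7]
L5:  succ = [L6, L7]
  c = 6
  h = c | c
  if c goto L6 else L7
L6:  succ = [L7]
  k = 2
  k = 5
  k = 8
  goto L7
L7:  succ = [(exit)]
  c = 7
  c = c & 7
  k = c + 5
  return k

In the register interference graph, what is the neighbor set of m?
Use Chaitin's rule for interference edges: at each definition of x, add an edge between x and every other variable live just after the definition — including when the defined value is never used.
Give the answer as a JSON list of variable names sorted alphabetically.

def/use:
  L0 def {h} use ∅
  L1 def {m,q} use {h}
  L2 def {q} use {h}
  L3 def {m,q} use ∅
  L4 def {c,w} use ∅
  L5 def {c,h} use ∅
  L6 def {k} use ∅
  L7 def {c,k} use ∅

Backward fixpoint:
  live L0: ∅→{h}
  live L1: {h}→{h}
  live L2: {h}→{h}
  live L3: {h}→{h}
  live L4: {h}→{h}
  live L5: ∅→∅
  live L6: ∅→∅
  live L7: ∅→∅

Interference:
  c↔{h,w}
  h↔{c,m,q,w}
  k↔∅
  m↔{h,q}
  q↔{h,m}
  w↔{c,h}

N(m) = ["h", "q"]

Answer: ["h", "q"]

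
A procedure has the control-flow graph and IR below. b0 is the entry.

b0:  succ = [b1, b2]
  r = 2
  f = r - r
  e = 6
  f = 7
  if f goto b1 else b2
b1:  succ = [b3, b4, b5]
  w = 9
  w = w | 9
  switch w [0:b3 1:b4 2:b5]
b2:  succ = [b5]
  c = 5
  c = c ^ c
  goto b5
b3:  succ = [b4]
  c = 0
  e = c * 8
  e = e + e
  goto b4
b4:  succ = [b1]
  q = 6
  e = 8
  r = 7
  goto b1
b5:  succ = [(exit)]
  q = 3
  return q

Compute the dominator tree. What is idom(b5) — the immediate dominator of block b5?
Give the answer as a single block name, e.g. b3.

idom tree: b1←b0 b2←b0 b3←b1 b4←b1 b5←b0
Dom at joins:
  b1: preds {b0,b4}: {b0} ∩ {b0,b1,b4} = {b0}; idom=b0
  b4: preds {b1,b3}: {b0,b1} ∩ {b0,b1,b3} = {b0,b1}; idom=b1
  b5: preds {b1,b2}: {b0,b1} ∩ {b0,b2} = {b0}; idom=b0

idom(b5) = b0

Answer: b0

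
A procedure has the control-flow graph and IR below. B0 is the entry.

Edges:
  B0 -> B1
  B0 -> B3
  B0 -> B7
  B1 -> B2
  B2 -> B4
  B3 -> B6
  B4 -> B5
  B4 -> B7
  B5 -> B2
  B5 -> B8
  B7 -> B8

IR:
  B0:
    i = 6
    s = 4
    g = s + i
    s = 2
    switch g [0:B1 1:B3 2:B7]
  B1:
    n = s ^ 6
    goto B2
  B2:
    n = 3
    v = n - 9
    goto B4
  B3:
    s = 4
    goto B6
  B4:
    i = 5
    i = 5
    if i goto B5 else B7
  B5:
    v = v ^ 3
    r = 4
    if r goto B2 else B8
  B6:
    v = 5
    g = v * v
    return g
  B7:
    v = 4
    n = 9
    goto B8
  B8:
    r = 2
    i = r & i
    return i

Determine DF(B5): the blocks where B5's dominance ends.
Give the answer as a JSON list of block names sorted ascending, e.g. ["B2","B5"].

idom tree: B1←B0 B2←B1 B3←B0 B4←B2 B5←B4 B6←B3 B7←B0 B8←B0
Dom∩ at merges:
  B2: preds {B1,B5}: {B0,B1} ∩ {B0,B1,B2,B4,B5} = {B0,B1}; idom=B1
  B7: preds {B0,B4}: {B0} ∩ {B0,B1,B2,B4} = {B0}; idom=B0
  B8: preds {B5,B7}: {B0,B1,B2,B4,B5} ∩ {B0,B7} = {B0}; idom=B0

Frontier:
  join B2 pred B1: · stop@B1
  join B2 pred B5: B5→B4→B2 stop@B1
  join B7 pred B0: · stop@B0
  join B7 pred B4: B4→B2→B1 stop@B0
  join B8 pred B5: B5→B4→B2→B1 stop@B0
  join B8 pred B7: B7 stop@B0
  B0: DF=∅
  B1: DF={B7,B8}
  B2: DF={B2,B7,B8}
  B3: DF=∅
  B4: DF={B2,B7,B8}
  B5: DF={B2,B8}
  B6: DF=∅
  B7: DF={B8}
  B8: DF=∅

DF(B5) = ["B2", "B8"]

Answer: ["B2", "B8"]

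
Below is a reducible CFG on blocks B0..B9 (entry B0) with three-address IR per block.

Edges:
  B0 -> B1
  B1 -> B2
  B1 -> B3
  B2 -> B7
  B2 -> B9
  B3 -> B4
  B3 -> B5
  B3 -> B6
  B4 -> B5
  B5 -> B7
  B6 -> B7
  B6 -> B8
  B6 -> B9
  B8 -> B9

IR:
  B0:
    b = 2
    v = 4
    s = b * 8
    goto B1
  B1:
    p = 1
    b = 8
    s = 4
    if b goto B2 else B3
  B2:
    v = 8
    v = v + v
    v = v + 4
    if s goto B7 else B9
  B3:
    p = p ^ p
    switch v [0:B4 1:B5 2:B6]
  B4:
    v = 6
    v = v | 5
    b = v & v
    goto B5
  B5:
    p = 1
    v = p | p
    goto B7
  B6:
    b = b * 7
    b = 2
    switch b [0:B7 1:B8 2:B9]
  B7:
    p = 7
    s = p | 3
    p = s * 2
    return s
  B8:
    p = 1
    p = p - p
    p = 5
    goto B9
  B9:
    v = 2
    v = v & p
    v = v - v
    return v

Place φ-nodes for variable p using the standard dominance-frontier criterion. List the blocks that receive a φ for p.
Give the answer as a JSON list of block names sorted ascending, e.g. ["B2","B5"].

idom tree: B1←B0 B2←B1 B3←B1 B4←B3 B5←B3 B6←B3 B7←B1 B8←B6 B9←B1
Dom at joins:
  B5: preds {B3,B4}: {B0,B1,B3} ∩ {B0,B1,B3,B4} = {B0,B1,B3}; idom=B3
  B7: preds {B2,B5,B6}: {B0,B1,B2} ∩ {B0,B1,B3,B5} ∩ {B0,B1,B3,B6} = {B0,B1}; idom=B1
  B9: preds {B2,B6,B8}: {B0,B1,B2} ∩ {B0,B1,B3,B6} ∩ {B0,B1,B3,B6,B8} = {B0,B1}; idom=B1

DF derivation:
  B5←B3: walk · to B3
  B5←B4: walk B4 to B3
  B7←B2: walk B2 to B1
  B7←B5: walk B5→B3 to B1
  B7←B6: walk B6→B3 to B1
  B9←B2: walk B2 to B1
  B9←B6: walk B6→B3 to B1
  B9←B8: walk B8→B6→B3 to B1
  B0 → ∅
  B1 → ∅
  B2 → {B7,B9}
  B3 → {B7,B9}
  B4 → {B5}
  B5 → {B7}
  B6 → {B7,B9}
  B7 → ∅
  B8 → {B9}
  B9 → ∅

φ for p: defs {B1,B3,B5,B7,B8}
  DF⁺ = {B7,B9}

Answer: ["B7", "B9"]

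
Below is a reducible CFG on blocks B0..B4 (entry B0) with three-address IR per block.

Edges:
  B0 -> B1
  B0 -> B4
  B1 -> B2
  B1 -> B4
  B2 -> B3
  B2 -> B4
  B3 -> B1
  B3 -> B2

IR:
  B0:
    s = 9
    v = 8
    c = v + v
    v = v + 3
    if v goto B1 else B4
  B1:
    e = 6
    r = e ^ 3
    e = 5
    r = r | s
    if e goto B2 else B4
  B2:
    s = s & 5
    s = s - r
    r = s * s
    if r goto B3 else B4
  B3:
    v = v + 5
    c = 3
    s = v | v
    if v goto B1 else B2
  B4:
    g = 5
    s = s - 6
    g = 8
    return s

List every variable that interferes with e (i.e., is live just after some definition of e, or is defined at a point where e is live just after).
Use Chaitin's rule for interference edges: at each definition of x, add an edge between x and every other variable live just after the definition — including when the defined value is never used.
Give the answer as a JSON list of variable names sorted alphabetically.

Block summaries:
  B0 def {c,s,v} use ∅
  B1 def {e,r} use {s}
  B2 def {r,s} use {r,s}
  B3 def {c,s,v} use {v}
  B4 def {g,s} use {s}

Backward fixpoint:
  live B0: ∅→{s,v}
  live B1: {s,v}→{r,s,v}
  live B2: {r,s,v}→{r,s,v}
  live B3: {r,v}→{r,s,v}
  live B4: {s}→∅

Interference:
  c — {r,s,v}
  e — {r,s,v}
  g — {s}
  r — {c,e,s,v}
  s — {c,e,g,r,v}
  v — {c,e,r,s}

N(e) = ["r", "s", "v"]

Answer: ["r", "s", "v"]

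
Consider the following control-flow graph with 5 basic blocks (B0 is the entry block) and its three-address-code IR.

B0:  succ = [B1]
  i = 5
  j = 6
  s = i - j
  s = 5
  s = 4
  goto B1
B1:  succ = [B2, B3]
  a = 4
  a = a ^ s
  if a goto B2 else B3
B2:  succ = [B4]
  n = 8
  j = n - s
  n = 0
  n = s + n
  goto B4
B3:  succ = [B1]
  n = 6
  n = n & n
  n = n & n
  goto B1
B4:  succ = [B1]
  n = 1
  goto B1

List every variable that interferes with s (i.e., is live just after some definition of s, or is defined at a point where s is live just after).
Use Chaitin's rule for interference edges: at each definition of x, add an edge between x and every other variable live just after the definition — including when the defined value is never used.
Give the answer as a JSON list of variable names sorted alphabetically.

Answer: ["a", "j", "n"]

Analysis:
Per-block:
  B0: {i,j,s} / ∅
  B1: {a} / {s}
  B2: {j,n} / {s}
  B3: {n} / ∅
  B4: {n} / ∅

Backward fixpoint:
  B0: in=∅ out={s}
  B1: in={s} out={s}
  B2: in={s} out={s}
  B3: in={s} out={s}
  B4: in={s} out={s}

Interfere edges:
  a: {s}
  i: {j}
  j: {i,s}
  n: {s}
  s: {a,j,n}

N(s) = ["a", "j", "n"]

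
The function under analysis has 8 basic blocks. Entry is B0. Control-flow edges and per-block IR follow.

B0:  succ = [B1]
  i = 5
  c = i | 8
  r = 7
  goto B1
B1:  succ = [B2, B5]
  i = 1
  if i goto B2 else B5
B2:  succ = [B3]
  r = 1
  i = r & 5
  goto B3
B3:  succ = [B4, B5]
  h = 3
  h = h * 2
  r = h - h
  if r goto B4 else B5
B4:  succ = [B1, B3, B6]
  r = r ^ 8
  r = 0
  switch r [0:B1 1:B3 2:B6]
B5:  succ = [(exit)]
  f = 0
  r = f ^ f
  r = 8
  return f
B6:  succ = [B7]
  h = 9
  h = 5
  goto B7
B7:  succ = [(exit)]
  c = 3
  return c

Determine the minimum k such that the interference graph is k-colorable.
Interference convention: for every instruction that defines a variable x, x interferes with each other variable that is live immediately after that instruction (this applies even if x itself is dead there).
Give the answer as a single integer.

Answer: 2

Derivation:
Block summaries:
  B0: def={c,i,r} ue=∅
  B1: def={i} ue=∅
  B2: def={i,r} ue=∅
  B3: def={h,r} ue=∅
  B4: def={r} ue={r}
  B5: def={f,r} ue=∅
  B6: def={h} ue=∅
  B7: def={c} ue=∅

Live sets:
  B0 li=∅ lo=∅
  B1 li=∅ lo=∅
  B2 li=∅ lo=∅
  B3 li=∅ lo={r}
  B4 li={r} lo=∅
  B5 li=∅ lo=∅
  B6 li=∅ lo=∅
  B7 li=∅ lo=∅

Interfere edges:
  c↔∅
  f↔{r}
  h↔∅
  i↔∅
  r↔{f}

Registers:
  clique {f,r} ⇒ need ≥ 2
  2-colouring: c0={c,f,h,i}  c1={r}
  χ = 2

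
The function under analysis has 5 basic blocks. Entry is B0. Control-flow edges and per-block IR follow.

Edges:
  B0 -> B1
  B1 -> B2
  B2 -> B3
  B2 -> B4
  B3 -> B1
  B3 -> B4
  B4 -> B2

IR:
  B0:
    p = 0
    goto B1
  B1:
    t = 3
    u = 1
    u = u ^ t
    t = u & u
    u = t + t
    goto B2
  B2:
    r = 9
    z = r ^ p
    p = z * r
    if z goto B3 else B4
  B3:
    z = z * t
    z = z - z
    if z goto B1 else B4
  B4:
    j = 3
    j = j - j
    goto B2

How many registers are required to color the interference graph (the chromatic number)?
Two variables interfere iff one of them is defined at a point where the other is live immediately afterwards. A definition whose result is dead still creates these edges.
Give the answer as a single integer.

Answer: 4

Working:
Block summaries:
  B0: {p} / ∅
  B1: {t,u} / ∅
  B2: {p,r,z} / {p}
  B3: {z} / {t,z}
  B4: {j} / ∅

Live sets:
  B0: in=∅ out={p}
  B1: in={p} out={p,t}
  B2: in={p,t} out={p,t,z}
  B3: in={p,t,z} out={p,t}
  B4: in={p,t} out={p,t}

Conflict graph:
  j — {p,t}
  p — {j,r,t,u,z}
  r — {p,t,z}
  t — {j,p,r,u,z}
  u — {p,t}
  z — {p,r,t}

Registers:
  {p,r,t,z} pairwise interfere (4-clique) ⇒ χ ≥ 4
  4-colouring: c0={p}  c1={t}  c2={j,r,u}  c3={z}
  χ = 4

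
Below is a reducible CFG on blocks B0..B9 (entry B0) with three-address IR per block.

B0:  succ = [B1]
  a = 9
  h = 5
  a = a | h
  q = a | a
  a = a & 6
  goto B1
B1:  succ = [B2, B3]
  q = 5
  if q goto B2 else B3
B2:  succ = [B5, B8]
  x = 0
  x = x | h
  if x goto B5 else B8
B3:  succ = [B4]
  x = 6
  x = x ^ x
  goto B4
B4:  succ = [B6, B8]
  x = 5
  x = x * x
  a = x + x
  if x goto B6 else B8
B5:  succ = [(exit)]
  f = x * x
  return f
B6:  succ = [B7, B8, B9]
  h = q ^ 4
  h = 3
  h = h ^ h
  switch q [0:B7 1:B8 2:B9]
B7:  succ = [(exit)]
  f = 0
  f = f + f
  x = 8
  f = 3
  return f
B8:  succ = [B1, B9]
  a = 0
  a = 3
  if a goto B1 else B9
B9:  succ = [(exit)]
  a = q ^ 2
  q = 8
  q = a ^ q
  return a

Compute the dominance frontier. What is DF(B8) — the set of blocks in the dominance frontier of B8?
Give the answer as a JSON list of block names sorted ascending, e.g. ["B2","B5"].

idom tree: B1←B0 B2←B1 B3←B1 B4←B3 B5←B2 B6←B4 B7←B6 B8←B1 B9←B1
Join-block Dom:
  B1: preds {B0,B8}: {B0} ∩ {B0,B1,B8} = {B0}; idom=B0
  B8: preds {B2,B4,B6}: {B0,B1,B2} ∩ {B0,B1,B3,B4} ∩ {B0,B1,B3,B4,B6} = {B0,B1}; idom=B1
  B9: preds {B6,B8}: {B0,B1,B3,B4,B6} ∩ {B0,B1,B8} = {B0,B1}; idom=B1

DF derivation:
  B1←B0: walk · to B0
  B1←B8: walk B8→B1 to B0
  B8←B2: walk B2 to B1
  B8←B4: walk B4→B3 to B1
  B8←B6: walk B6→B4→B3 to B1
  B9←B6: walk B6→B4→B3 to B1
  B9←B8: walk B8 to B1
  DF(B0)=∅
  DF(B1)={B1}
  DF(B2)={B8}
  DF(B3)={B8,B9}
  DF(B4)={B8,B9}
  DF(B5)=∅
  DF(B6)={B8,B9}
  DF(B7)=∅
  DF(B8)={B1,B9}
  DF(B9)=∅

DF(B8) = ["B1", "B9"]

Answer: ["B1", "B9"]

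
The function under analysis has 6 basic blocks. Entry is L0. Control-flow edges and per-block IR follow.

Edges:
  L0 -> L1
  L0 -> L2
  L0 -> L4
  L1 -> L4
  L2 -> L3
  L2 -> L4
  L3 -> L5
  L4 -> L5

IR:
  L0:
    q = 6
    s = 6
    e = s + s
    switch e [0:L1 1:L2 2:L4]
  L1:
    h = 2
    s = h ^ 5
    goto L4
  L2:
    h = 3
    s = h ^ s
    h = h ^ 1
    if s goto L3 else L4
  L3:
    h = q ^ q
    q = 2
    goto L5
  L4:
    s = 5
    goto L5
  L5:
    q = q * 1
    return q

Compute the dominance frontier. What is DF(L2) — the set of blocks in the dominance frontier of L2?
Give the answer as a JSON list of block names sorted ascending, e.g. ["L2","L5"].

Answer: ["L4", "L5"]

Analysis:
idom tree: L1←L0 L2←L0 L3←L2 L4←L0 L5←L0
Dom∩ at merges:
  L4: preds {L0,L1,L2}: {L0} ∩ {L0,L1} ∩ {L0,L2} = {L0}; idom=L0
  L5: preds {L3,L4}: {L0,L2,L3} ∩ {L0,L4} = {L0}; idom=L0

DF walk-up:
  join L4 pred L0: · stop@L0
  join L4 pred L1: L1 stop@L0
  join L4 pred L2: L2 stop@L0
  join L5 pred L3: L3→L2 stop@L0
  join L5 pred L4: L4 stop@L0
  DF(L0)=∅
  DF(L1)={L4}
  DF(L2)={L4,L5}
  DF(L3)={L5}
  DF(L4)={L5}
  DF(L5)=∅

DF(L2) = ["L4", "L5"]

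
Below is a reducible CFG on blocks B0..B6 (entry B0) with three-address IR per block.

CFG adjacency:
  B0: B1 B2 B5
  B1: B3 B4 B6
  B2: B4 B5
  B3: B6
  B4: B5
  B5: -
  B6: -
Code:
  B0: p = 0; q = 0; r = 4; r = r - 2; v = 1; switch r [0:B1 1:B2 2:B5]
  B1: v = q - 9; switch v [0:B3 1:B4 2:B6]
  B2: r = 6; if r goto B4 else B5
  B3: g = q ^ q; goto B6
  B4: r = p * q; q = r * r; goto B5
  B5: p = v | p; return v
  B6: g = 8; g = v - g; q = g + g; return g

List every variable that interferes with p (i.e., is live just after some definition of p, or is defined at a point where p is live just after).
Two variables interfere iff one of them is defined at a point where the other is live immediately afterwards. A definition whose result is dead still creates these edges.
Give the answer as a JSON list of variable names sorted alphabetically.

Answer: ["q", "r", "v"]

Derivation:
def/use:
  B0: def={p,q,r,v} ue=∅
  B1: def={v} ue={q}
  B2: def={r} ue=∅
  B3: def={g} ue={q}
  B4: def={q,r} ue={p,q}
  B5: def={p} ue={p,v}
  B6: def={g,q} ue={v}

Live sets:
  live B0: ∅→{p,q,v}
  live B1: {p,q}→{p,q,v}
  live B2: {p,q,v}→{p,q,v}
  live B3: {q,v}→{v}
  live B4: {p,q,v}→{p,v}
  live B5: {p,v}→∅
  live B6: {v}→∅

Interference:
  g — {q,v}
  p — {q,r,v}
  q — {g,p,r,v}
  r — {p,q,v}
  v — {g,p,q,r}

N(p) = ["q", "r", "v"]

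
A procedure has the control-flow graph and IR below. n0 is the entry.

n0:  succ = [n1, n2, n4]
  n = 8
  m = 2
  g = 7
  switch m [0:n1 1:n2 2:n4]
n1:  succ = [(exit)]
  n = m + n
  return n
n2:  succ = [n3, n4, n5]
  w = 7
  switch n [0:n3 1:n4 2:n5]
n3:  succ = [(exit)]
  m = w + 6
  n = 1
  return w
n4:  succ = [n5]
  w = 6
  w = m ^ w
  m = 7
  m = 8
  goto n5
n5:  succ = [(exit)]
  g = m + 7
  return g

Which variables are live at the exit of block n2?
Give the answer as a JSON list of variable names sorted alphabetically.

Answer: ["m", "w"]

Derivation:
Per-block:
  n0: {g,m,n} / ∅
  n1: {n} / {m,n}
  n2: {w} / {n}
  n3: {m,n} / {w}
  n4: {m,w} / {m}
  n5: {g} / {m}

Live sets:
  live n0: ∅→{m,n}
  live n1: {m,n}→∅
  live n2: {m,n}→{m,w}
  live n3: {w}→∅
  live n4: {m}→{m}
  live n5: {m}→∅

live-out(n2) = ["m", "w"]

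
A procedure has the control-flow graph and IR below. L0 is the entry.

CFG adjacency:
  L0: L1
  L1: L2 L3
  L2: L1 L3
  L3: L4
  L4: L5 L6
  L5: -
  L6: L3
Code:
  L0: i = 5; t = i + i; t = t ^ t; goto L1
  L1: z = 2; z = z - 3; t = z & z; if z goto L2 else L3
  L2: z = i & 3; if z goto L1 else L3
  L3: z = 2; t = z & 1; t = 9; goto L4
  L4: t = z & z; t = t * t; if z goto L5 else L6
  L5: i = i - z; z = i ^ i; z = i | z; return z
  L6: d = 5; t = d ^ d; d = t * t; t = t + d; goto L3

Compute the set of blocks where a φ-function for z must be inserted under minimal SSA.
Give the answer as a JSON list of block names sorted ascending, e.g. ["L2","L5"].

Answer: ["L1", "L3"]

Analysis:
idom tree: L1←L0 L2←L1 L3←L1 L4←L3 L5←L4 L6←L4
Dom at joins:
  L1: preds {L0,L2}: {L0} ∩ {L0,L1,L2} = {L0}; idom=L0
  L3: preds {L1,L2,L6}: {L0,L1} ∩ {L0,L1,L2} ∩ {L0,L1,L3,L4,L6} = {L0,L1}; idom=L1

DF derivation:
  join L1 pred L0: · stop@L0
  join L1 pred L2: L2→L1 stop@L0
  join L3 pred L1: · stop@L1
  join L3 pred L2: L2 stop@L1
  join L3 pred L6: L6→L4→L3 stop@L1
  L0 → ∅
  L1 → {L1}
  L2 → {L1,L3}
  L3 → {L3}
  L4 → {L3}
  L5 → ∅
  L6 → {L3}

φ for z: defs {L1,L2,L3,L5}
  DF⁺ = {L1,L3}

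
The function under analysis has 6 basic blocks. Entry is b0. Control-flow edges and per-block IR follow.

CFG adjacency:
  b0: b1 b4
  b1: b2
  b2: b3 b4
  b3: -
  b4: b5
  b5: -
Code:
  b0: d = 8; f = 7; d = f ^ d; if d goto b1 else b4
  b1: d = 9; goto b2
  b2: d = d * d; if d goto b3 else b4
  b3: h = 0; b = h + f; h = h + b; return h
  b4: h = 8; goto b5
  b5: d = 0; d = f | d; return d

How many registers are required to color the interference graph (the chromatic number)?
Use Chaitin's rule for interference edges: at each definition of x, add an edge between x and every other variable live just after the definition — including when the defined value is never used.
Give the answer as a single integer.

Block summaries:
  b0: {d,f} / ∅
  b1: {d} / ∅
  b2: {d} / {d}
  b3: {b,h} / {f}
  b4: {h} / ∅
  b5: {d} / {f}

Liveness:
  b0: in=∅ out={f}
  b1: in={f} out={d,f}
  b2: in={d,f} out={f}
  b3: in={f} out=∅
  b4: in={f} out={f}
  b5: in={f} out=∅

Interfere edges:
  b: {h}
  d: {f}
  f: {d,h}
  h: {b,f}

Chromatic number:
  clique {b,h} ⇒ need ≥ 2
  assign b→R0 d→R1 f→R0 h→R1 — no edge inside a register ⇒ χ ≤ 2
  χ = 2

Answer: 2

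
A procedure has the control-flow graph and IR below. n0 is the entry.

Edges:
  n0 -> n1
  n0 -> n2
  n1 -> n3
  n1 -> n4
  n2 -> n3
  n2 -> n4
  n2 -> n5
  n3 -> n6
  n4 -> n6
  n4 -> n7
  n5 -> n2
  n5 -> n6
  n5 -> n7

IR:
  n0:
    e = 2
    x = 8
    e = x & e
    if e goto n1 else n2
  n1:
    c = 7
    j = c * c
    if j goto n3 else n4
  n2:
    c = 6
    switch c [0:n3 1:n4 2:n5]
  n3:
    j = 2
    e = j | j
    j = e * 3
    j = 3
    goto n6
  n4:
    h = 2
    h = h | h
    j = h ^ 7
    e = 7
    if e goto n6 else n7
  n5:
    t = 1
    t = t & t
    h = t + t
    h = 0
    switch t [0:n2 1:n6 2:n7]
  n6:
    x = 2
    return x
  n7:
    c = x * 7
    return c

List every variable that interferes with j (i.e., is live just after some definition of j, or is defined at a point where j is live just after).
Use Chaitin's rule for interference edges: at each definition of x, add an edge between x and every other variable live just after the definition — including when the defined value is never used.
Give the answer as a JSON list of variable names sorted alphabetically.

Block summaries:
  n0: def={e,x} ue=∅
  n1: def={c,j} ue=∅
  n2: def={c} ue=∅
  n3: def={e,j} ue=∅
  n4: def={e,h,j} ue=∅
  n5: def={h,t} ue=∅
  n6: def={x} ue=∅
  n7: def={c} ue={x}

Live sets:
  n0 li=∅ lo={x}
  n1 li={x} lo={x}
  n2 li={x} lo={x}
  n3 li=∅ lo=∅
  n4 li={x} lo={x}
  n5 li={x} lo={x}
  n6 li=∅ lo=∅
  n7 li={x} lo=∅

Conflict graph:
  c: {x}
  e: {x}
  h: {t,x}
  j: {x}
  t: {h,x}
  x: {c,e,h,j,t}

N(j) = ["x"]

Answer: ["x"]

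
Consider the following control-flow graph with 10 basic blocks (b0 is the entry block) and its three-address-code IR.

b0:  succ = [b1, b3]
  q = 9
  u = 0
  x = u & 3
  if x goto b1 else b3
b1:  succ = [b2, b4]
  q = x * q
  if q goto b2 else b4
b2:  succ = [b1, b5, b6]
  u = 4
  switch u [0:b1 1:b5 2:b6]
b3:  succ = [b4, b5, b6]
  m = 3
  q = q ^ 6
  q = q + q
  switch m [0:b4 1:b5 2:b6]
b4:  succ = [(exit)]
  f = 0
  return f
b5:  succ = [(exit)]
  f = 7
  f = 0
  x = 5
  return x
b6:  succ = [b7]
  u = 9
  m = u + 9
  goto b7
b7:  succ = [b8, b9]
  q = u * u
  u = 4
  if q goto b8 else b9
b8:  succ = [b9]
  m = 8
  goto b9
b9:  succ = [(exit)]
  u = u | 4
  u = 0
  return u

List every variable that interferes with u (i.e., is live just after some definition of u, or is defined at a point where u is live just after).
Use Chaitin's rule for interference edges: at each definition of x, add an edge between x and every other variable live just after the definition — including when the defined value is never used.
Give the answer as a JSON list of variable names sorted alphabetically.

Answer: ["m", "q", "x"]

Derivation:
Block summaries:
  b0: def={q,u,x} ue=∅
  b1: def={q} ue={q,x}
  b2: def={u} ue=∅
  b3: def={m,q} ue={q}
  b4: def={f} ue=∅
  b5: def={f,x} ue=∅
  b6: def={m,u} ue=∅
  b7: def={q,u} ue={u}
  b8: def={m} ue=∅
  b9: def={u} ue={u}

Backward fixpoint:
  b0: in=∅ out={q,x}
  b1: in={q,x} out={q,x}
  b2: in={q,x} out={q,x}
  b3: in={q} out=∅
  b4: in=∅ out=∅
  b5: in=∅ out=∅
  b6: in=∅ out={u}
  b7: in={u} out={u}
  b8: in={u} out={u}
  b9: in={u} out=∅

Interference:
  f↔∅
  m↔{q,u}
  q↔{m,u,x}
  u↔{m,q,x}
  x↔{q,u}

N(u) = ["m", "q", "x"]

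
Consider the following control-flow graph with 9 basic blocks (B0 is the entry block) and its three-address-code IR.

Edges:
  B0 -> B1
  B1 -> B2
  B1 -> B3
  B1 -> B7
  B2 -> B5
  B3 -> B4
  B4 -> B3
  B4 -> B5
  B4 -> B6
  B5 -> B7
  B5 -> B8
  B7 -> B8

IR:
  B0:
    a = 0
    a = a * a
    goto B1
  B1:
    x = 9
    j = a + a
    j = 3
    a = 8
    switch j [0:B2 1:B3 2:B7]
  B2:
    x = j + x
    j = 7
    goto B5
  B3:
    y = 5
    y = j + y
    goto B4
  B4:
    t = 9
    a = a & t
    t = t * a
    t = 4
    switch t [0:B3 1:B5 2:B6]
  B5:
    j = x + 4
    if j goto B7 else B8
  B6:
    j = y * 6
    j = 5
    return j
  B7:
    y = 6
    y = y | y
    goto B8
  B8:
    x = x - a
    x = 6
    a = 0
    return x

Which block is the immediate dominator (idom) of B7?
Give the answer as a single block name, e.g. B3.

idom tree: B1←B0 B2←B1 B3←B1 B4←B3 B5←B1 B6←B4 B7←B1 B8←B1
Dom∩ at merges:
  B3: preds {B1,B4}: {B0,B1} ∩ {B0,B1,B3,B4} = {B0,B1}; idom=B1
  B5: preds {B2,B4}: {B0,B1,B2} ∩ {B0,B1,B3,B4} = {B0,B1}; idom=B1
  B7: preds {B1,B5}: {B0,B1} ∩ {B0,B1,B5} = {B0,B1}; idom=B1
  B8: preds {B5,B7}: {B0,B1,B5} ∩ {B0,B1,B7} = {B0,B1}; idom=B1

idom(B7) = B1

Answer: B1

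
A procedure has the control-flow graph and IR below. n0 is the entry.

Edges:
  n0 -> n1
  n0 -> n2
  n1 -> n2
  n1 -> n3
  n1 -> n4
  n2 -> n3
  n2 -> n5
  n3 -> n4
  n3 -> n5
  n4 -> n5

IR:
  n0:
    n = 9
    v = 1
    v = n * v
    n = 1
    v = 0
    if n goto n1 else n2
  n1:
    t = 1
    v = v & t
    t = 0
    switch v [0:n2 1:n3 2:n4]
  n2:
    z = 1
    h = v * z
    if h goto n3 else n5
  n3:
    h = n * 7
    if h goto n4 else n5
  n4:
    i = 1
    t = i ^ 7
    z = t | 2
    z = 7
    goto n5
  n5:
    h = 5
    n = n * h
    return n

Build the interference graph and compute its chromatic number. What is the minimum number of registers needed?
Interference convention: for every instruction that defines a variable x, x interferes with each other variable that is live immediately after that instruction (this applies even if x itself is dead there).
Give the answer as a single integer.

Answer: 3

Derivation:
def/use:
  n0: def={n,v} ue=∅
  n1: def={t,v} ue={v}
  n2: def={h,z} ue={v}
  n3: def={h} ue={n}
  n4: def={i,t,z} ue=∅
  n5: def={h,n} ue={n}

Backward fixpoint:
  live n0: ∅→{n,v}
  live n1: {n,v}→{n,v}
  live n2: {n,v}→{n}
  live n3: {n}→{n}
  live n4: {n}→{n}
  live n5: {n}→∅

Interfere edges:
  h — {n}
  i — {n}
  n — {h,i,t,v,z}
  t — {n,v}
  v — {n,t,z}
  z — {n,v}

Registers:
  lower bound: {n,t,v} mutually conflict ⇒ χ ≥ 3
  assign h→R1 i→R1 n→R0 t→R2 v→R1 z→R2 — no edge inside a register ⇒ χ ≤ 3
  χ = 3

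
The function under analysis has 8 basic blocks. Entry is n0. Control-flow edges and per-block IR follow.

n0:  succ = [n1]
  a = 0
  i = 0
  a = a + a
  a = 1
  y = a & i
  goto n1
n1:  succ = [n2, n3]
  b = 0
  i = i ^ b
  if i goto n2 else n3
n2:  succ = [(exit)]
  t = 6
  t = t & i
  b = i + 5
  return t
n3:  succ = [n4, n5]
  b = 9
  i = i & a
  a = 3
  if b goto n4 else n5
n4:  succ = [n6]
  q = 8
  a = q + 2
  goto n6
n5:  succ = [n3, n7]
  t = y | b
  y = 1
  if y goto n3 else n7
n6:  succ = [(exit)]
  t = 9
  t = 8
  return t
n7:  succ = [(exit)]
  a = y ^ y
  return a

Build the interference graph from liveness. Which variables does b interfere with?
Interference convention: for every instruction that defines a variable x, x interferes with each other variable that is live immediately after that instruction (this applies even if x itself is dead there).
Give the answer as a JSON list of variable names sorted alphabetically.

Block summaries:
  n0: def={a,i,y} ue=∅
  n1: def={b,i} ue={i}
  n2: def={b,t} ue={i}
  n3: def={a,b,i} ue={a,i}
  n4: def={a,q} ue=∅
  n5: def={t,y} ue={b,y}
  n6: def={t} ue=∅
  n7: def={a} ue={y}

Backward fixpoint:
  live n0: ∅→{a,i,y}
  live n1: {a,i,y}→{a,i,y}
  live n2: {i}→∅
  live n3: {a,i,y}→{a,b,i,y}
  live n4: ∅→∅
  live n5: {a,b,i,y}→{a,i,y}
  live n6: ∅→∅
  live n7: {y}→∅

Interfere edges:
  a: {b,i,t,y}
  b: {a,i,t,y}
  i: {a,b,t,y}
  q: ∅
  t: {a,b,i}
  y: {a,b,i}

N(b) = ["a", "i", "t", "y"]

Answer: ["a", "i", "t", "y"]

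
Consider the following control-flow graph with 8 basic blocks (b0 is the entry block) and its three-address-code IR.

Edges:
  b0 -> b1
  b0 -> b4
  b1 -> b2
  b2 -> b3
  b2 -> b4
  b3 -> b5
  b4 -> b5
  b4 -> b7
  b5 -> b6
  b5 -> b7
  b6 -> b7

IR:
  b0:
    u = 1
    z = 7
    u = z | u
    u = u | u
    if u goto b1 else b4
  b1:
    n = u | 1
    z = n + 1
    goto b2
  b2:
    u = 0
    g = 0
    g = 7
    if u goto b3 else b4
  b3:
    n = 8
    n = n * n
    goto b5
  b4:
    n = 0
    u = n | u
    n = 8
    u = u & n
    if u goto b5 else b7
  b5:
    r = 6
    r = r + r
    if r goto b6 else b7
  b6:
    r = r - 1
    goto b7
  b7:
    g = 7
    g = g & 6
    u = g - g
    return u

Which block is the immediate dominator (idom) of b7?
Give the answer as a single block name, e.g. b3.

Answer: b0

Analysis:
idom tree: b1←b0 b2←b1 b3←b2 b4←b0 b5←b0 b6←b5 b7←b0
Dom∩ at merges:
  b4: preds {b0,b2}: {b0} ∩ {b0,b1,b2} = {b0}; idom=b0
  b5: preds {b3,b4}: {b0,b1,b2,b3} ∩ {b0,b4} = {b0}; idom=b0
  b7: preds {b4,b5,b6}: {b0,b4} ∩ {b0,b5} ∩ {b0,b5,b6} = {b0}; idom=b0

idom(b7) = b0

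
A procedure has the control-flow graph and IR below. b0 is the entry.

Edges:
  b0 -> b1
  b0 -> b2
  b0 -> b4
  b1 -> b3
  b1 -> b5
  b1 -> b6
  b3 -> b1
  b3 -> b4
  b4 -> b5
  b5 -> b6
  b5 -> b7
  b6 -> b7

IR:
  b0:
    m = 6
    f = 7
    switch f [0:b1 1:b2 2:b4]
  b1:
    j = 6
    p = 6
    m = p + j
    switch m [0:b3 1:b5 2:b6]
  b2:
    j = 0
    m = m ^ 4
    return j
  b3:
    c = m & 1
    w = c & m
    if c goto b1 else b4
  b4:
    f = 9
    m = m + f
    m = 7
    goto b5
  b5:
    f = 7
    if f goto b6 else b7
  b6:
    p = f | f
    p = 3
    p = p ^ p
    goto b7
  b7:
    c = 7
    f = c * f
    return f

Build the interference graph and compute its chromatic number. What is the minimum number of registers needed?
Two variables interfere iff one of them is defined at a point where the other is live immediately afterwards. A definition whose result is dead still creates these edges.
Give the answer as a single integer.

Answer: 4

Working:
Per-block:
  b0: def={f,m} ue=∅
  b1: def={j,m,p} ue=∅
  b2: def={j,m} ue={m}
  b3: def={c,w} ue={m}
  b4: def={f,m} ue={m}
  b5: def={f} ue=∅
  b6: def={p} ue={f}
  b7: def={c,f} ue={f}

Backward fixpoint:
  live b0: ∅→{f,m}
  live b1: {f}→{f,m}
  live b2: {m}→∅
  live b3: {f,m}→{f,m}
  live b4: {m}→∅
  live b5: ∅→{f}
  live b6: {f}→{f}
  live b7: {f}→∅

Interference:
  c: {f,m,w}
  f: {c,j,m,p,w}
  j: {f,m,p}
  m: {c,f,j,w}
  p: {f,j}
  w: {c,f,m}

Colouring:
  {c,f,m,w} pairwise interfere (4-clique) ⇒ χ ≥ 4
  assign c→c2 f→c0 j→c2 m→c1 p→c1 w→c3 — no edge inside a register ⇒ χ ≤ 4
  χ = 4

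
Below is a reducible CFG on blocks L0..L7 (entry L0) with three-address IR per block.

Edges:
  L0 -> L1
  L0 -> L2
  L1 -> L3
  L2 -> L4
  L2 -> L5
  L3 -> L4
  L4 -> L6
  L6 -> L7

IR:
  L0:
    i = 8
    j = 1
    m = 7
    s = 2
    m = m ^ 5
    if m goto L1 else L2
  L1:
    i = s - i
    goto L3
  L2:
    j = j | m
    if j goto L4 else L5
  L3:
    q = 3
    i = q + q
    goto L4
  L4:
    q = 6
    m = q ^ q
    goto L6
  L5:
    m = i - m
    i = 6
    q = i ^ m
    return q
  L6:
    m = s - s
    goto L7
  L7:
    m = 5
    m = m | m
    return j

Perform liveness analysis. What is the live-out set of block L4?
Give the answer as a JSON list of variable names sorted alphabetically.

Answer: ["j", "s"]

Analysis:
Block summaries:
  L0: def={i,j,m,s} ue=∅
  L1: def={i} ue={i,s}
  L2: def={j} ue={j,m}
  L3: def={i,q} ue=∅
  L4: def={m,q} ue=∅
  L5: def={i,m,q} ue={i,m}
  L6: def={m} ue={s}
  L7: def={m} ue={j}

Backward fixpoint:
  L0: in=∅ out={i,j,m,s}
  L1: in={i,j,s} out={j,s}
  L2: in={i,j,m,s} out={i,j,m,s}
  L3: in={j,s} out={j,s}
  L4: in={j,s} out={j,s}
  L5: in={i,m} out=∅
  L6: in={j,s} out={j}
  L7: in={j} out=∅

live-out(L4) = ["j", "s"]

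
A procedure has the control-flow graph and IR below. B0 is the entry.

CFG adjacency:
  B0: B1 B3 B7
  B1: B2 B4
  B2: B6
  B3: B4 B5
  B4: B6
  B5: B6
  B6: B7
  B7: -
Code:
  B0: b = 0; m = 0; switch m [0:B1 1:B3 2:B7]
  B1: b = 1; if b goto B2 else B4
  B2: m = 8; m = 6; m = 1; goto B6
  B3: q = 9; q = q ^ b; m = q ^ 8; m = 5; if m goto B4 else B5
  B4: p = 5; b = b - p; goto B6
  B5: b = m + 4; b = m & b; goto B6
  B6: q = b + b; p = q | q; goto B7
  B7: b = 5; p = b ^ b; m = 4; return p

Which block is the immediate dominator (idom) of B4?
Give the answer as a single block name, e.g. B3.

Answer: B0

Analysis:
idom tree: B1←B0 B2←B1 B3←B0 B4←B0 B5←B3 B6←B0 B7←B0
Join-block Dom:
  B4: preds {B1,B3}: {B0,B1} ∩ {B0,B3} = {B0}; idom=B0
  B6: preds {B2,B4,B5}: {B0,B1,B2} ∩ {B0,B4} ∩ {B0,B3,B5} = {B0}; idom=B0
  B7: preds {B0,B6}: {B0} ∩ {B0,B6} = {B0}; idom=B0

idom(B4) = B0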